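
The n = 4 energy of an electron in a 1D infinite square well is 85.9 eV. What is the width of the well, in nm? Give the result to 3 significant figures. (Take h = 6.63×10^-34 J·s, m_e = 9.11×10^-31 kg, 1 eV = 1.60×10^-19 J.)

From E_n = n²h²/(8m_eL²), L = n·h/√(8m_eE_n).
E_4 = 85.9 eV = 1.374×10^-17 J, so L = 4·6.63×10^-34/√(8·9.11×10^-31·1.374×10^-17) = 2.65×10^-10 m = 0.265 nm.

L = 0.265 nm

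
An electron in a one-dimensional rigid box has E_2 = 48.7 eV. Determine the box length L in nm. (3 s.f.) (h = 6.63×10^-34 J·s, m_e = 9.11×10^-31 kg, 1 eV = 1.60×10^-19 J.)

L = 0.176 nm

From E_n = n²h²/(8m_eL²), L = n·h/√(8m_eE_n).
E_2 = 48.7 eV = 7.792×10^-18 J, so L = 2·6.63×10^-34/√(8·9.11×10^-31·7.792×10^-18) = 1.76×10^-10 m = 0.176 nm.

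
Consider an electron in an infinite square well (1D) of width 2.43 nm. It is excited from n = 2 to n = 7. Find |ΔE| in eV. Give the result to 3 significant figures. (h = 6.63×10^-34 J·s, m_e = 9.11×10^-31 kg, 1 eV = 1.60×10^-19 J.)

E_1 = h²/(8m_eL²) = 1.021×10^-20 J.
|ΔE| = |2² − 7²|·E_1 = 45·1.021×10^-20 J = 4.594×10^-19 J = 2.87 eV.

|ΔE| = 2.87 eV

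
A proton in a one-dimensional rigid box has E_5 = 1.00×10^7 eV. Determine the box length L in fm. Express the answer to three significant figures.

L = 22.6 fm

From E_n = n²h²/(8m_pL²), L = n·h/√(8m_pE_n).
E_5 = 1.00×10^7 eV = 1.602×10^-12 J, so L = 5·6.626×10^-34/√(8·1.673×10^-27·1.602×10^-12) = 2.26×10^-14 m = 22.6 fm.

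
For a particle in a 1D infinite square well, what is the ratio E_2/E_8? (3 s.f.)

E_n ∝ n², so E_2/E_8 = 2²/8² = 4/64 = 0.0625.

0.0625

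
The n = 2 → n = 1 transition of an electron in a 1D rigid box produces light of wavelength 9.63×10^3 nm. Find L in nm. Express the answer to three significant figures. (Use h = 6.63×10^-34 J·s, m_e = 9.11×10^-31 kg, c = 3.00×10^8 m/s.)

The photon carries ΔE = hc/λ = 6.63×10^-34·3.00×10^8/9.63×10^-6 m = 2.065×10^-20 J.
Since ΔE = (2² − 1²)E_1, E_1 = 6.883×10^-21 J, and L = h/√(8m_eE_1) = 2.96×10^-9 m = 2.96 nm.

L = 2.96 nm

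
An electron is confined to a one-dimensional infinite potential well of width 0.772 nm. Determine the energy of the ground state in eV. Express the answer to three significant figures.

E_1 = 0.631 eV

For an infinite well E_n = n²h²/(8m_eL²), so E_1 = h²/(8m_eL²) = (6.626×10^-34)²/(8·9.109×10^-31·(7.72×10^-10 m)²) = 1.011×10^-19 J.
Converting, E_1 = 1.011×10^-19 J / (1.602×10^-19 J/eV) = 0.631 eV.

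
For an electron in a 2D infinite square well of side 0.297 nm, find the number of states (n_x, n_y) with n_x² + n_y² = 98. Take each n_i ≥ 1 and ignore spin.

degeneracy = 1

The level has n_x² + n_y² = 98. The ordered positive-integer solutions are (7, 7).
That gives 1 state.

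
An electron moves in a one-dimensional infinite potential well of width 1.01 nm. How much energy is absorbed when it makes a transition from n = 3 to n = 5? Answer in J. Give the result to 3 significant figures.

E_1 = h²/(8m_eL²) = 5.906×10^-20 J.
|ΔE| = |3² − 5²|·E_1 = 16·5.906×10^-20 J = 9.45×10^-19 J.

|ΔE| = 9.45×10^-19 J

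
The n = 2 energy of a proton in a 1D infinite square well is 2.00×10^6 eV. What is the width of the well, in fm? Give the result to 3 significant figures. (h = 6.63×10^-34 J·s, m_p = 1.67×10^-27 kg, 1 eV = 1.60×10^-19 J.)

L = 20.3 fm

From E_n = n²h²/(8m_pL²), L = n·h/√(8m_pE_n).
E_2 = 2.00×10^6 eV = 3.200×10^-13 J, so L = 2·6.63×10^-34/√(8·1.67×10^-27·3.200×10^-13) = 2.03×10^-14 m = 20.3 fm.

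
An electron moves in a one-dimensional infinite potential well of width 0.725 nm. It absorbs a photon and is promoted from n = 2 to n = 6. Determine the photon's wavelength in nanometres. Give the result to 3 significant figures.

λ = 54.2 nm

E_1 = h²/(8m_eL²) = 1.146×10^-19 J, so ΔE = (6² − 2²)E_1 = 3.667×10^-18 J.
λ = hc/ΔE = (6.626×10^-34·2.998×10^8)/3.667×10^-18 = 5.42×10^-8 m = 54.2 nm.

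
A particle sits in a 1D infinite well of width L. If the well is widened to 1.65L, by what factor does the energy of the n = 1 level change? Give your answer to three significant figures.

0.367

E_n ∝ 1/L², so the energy scales by 1/1.65² = 0.367.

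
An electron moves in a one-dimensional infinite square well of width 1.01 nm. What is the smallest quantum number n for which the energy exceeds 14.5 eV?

E_1 = h²/(8m_eL²) = 5.906×10^-20 J = 0.3687 eV.
Need n² > 14.5/0.3687 = 39.33, i.e. n > 6.271.
The smallest integer satisfying this is n = 7.

n = 7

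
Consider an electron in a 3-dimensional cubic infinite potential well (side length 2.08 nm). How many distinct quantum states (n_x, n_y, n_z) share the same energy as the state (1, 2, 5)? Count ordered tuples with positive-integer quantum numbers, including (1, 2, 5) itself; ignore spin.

degeneracy = 6

The level has n_x² + n_y² + n_z² = 30. The ordered positive-integer solutions are (1, 2, 5), (1, 5, 2), (2, 1, 5), (2, 5, 1), (5, 1, 2), (5, 2, 1).
That gives 6 states.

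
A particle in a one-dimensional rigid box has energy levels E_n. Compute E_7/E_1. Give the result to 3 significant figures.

49.0

E_n ∝ n², so E_7/E_1 = 7²/1² = 49/1 = 49.0.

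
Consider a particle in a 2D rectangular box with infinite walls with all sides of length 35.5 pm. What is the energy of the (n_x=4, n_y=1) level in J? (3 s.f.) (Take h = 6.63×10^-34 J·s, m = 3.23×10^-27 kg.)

E = 2.29×10^-19 J

For a 2D rectangular well E = (h²/8m)·Σ n_i²/L_i² = (6.63×10^-34)²/(8·3.23×10^-27) · [4²/(35.5 pm)² + 1²/(35.5 pm)²].
Evaluating gives E = 2.29×10^-19 J.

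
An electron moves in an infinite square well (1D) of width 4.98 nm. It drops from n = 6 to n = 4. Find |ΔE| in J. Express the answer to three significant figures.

|ΔE| = 4.86×10^-20 J

E_1 = h²/(8m_eL²) = 2.429×10^-21 J.
|ΔE| = |6² − 4²|·E_1 = 20·2.429×10^-21 J = 4.86×10^-20 J.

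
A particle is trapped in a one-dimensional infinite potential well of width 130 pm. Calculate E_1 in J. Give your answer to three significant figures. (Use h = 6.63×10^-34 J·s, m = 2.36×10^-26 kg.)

E_1 = 1.38×10^-22 J

For an infinite well E_n = n²h²/(8mL²), so E_1 = h²/(8mL²) = (6.63×10^-34)²/(8·2.36×10^-26·(1.30×10^-10 m)²) = 1.378×10^-22 J.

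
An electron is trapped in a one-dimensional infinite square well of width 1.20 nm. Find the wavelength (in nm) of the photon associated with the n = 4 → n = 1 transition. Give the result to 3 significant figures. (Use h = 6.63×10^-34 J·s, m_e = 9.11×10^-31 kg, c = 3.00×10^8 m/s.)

λ = 317 nm

E_1 = h²/(8m_eL²) = 4.188×10^-20 J, so ΔE = (4² − 1²)E_1 = 6.282×10^-19 J.
λ = hc/ΔE = (6.63×10^-34·3.00×10^8)/6.282×10^-19 = 3.17×10^-7 m = 317 nm.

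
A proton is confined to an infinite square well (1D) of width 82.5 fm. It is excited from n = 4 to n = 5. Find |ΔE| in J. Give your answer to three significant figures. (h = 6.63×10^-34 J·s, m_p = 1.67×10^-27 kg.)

E_1 = h²/(8m_pL²) = 4.834×10^-15 J.
|ΔE| = |4² − 5²|·E_1 = 9·4.834×10^-15 J = 4.35×10^-14 J.

|ΔE| = 4.35×10^-14 J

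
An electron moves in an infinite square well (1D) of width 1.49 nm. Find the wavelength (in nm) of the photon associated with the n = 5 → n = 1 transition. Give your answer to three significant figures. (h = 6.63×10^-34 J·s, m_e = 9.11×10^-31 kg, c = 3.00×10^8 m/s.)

λ = 305 nm

E_1 = h²/(8m_eL²) = 2.717×10^-20 J, so ΔE = (5² − 1²)E_1 = 6.521×10^-19 J.
λ = hc/ΔE = (6.63×10^-34·3.00×10^8)/6.521×10^-19 = 3.05×10^-7 m = 305 nm.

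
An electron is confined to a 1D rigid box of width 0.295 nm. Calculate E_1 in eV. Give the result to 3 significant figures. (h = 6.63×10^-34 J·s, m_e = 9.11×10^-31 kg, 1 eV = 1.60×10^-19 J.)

For an infinite well E_n = n²h²/(8m_eL²), so E_1 = h²/(8m_eL²) = (6.63×10^-34)²/(8·9.11×10^-31·(2.95×10^-10 m)²) = 6.931×10^-19 J.
Converting, E_1 = 6.931×10^-19 J / (1.60×10^-19 J/eV) = 4.33 eV.

E_1 = 4.33 eV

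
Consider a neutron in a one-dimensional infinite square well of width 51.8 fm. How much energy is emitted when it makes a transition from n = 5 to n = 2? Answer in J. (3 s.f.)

E_1 = h²/(8m_nL²) = 1.221×10^-14 J.
|ΔE| = |5² − 2²|·E_1 = 21·1.221×10^-14 J = 2.56×10^-13 J.

|ΔE| = 2.56×10^-13 J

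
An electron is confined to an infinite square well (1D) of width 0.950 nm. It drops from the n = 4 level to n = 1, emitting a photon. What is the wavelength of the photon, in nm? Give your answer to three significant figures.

λ = 198 nm

E_1 = h²/(8m_eL²) = 6.676×10^-20 J, so ΔE = (4² − 1²)E_1 = 1.001×10^-18 J.
λ = hc/ΔE = (6.626×10^-34·2.998×10^8)/1.001×10^-18 = 1.98×10^-7 m = 198 nm.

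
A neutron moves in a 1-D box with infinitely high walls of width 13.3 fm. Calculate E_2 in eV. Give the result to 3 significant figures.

E_2 = 4.62×10^6 eV

For an infinite well E_n = n²h²/(8m_nL²), so E_1 = h²/(8m_nL²) = (6.626×10^-34)²/(8·1.675×10^-27·(1.33×10^-14 m)²) = 1.852×10^-13 J.
Then E_2 = 2²·E_1 = 4·1.852×10^-13 J = 7.408×10^-13 J.
Converting, E_2 = 7.408×10^-13 J / (1.602×10^-19 J/eV) = 4.62×10^6 eV.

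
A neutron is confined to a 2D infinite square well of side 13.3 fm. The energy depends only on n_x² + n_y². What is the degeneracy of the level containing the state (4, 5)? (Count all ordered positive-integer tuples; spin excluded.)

The level has n_x² + n_y² = 41. The ordered positive-integer solutions are (4, 5), (5, 4).
That gives 2 states.

degeneracy = 2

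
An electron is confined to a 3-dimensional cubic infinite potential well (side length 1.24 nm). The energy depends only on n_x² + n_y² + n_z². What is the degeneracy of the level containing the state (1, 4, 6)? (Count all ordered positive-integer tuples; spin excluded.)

degeneracy = 6

The level has n_x² + n_y² + n_z² = 53. The ordered positive-integer solutions are (1, 4, 6), (1, 6, 4), (4, 1, 6), (4, 6, 1), (6, 1, 4), (6, 4, 1).
That gives 6 states.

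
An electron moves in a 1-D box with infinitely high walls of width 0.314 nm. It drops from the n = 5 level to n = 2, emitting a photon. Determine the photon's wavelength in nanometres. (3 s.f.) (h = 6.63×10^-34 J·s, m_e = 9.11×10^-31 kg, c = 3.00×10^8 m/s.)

E_1 = h²/(8m_eL²) = 6.117×10^-19 J, so ΔE = (5² − 2²)E_1 = 1.285×10^-17 J.
λ = hc/ΔE = (6.63×10^-34·3.00×10^8)/1.285×10^-17 = 1.55×10^-8 m = 15.5 nm.

λ = 15.5 nm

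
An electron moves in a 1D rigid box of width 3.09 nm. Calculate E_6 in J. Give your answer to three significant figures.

E_6 = 2.27×10^-19 J

For an infinite well E_n = n²h²/(8m_eL²), so E_1 = h²/(8m_eL²) = (6.626×10^-34)²/(8·9.109×10^-31·(3.09×10^-9 m)²) = 6.310×10^-21 J.
Then E_6 = 6²·E_1 = 36·6.310×10^-21 J = 2.27×10^-19 J.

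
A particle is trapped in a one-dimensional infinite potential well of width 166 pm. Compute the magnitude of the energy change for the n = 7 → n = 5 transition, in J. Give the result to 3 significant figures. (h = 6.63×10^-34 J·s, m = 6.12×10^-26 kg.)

E_1 = h²/(8mL²) = 3.258×10^-23 J.
|ΔE| = |7² − 5²|·E_1 = 24·3.258×10^-23 J = 7.82×10^-22 J.

|ΔE| = 7.82×10^-22 J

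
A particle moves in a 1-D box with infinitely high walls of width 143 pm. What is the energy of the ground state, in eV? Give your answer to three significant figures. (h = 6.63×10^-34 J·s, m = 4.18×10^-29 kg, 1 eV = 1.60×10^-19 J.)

E_1 = 0.402 eV

For an infinite well E_n = n²h²/(8mL²), so E_1 = h²/(8mL²) = (6.63×10^-34)²/(8·4.18×10^-29·(1.43×10^-10 m)²) = 6.428×10^-20 J.
Converting, E_1 = 6.428×10^-20 J / (1.60×10^-19 J/eV) = 0.402 eV.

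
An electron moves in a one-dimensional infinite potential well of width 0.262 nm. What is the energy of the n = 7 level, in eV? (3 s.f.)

For an infinite well E_n = n²h²/(8m_eL²), so E_1 = h²/(8m_eL²) = (6.626×10^-34)²/(8·9.109×10^-31·(2.62×10^-10 m)²) = 8.777×10^-19 J.
Then E_7 = 7²·E_1 = 49·8.777×10^-19 J = 4.301×10^-17 J.
Converting, E_7 = 4.301×10^-17 J / (1.602×10^-19 J/eV) = 268 eV.

E_7 = 268 eV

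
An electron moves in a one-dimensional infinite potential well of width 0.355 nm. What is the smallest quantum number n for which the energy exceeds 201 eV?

E_1 = h²/(8m_eL²) = 4.781×10^-19 J = 2.984 eV.
Need n² > 201/2.984 = 67.36, i.e. n > 8.207.
The smallest integer satisfying this is n = 9.

n = 9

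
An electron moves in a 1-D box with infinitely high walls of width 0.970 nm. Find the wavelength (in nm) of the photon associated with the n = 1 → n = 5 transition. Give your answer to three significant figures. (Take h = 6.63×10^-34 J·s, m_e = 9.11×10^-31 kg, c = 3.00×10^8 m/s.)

E_1 = h²/(8m_eL²) = 6.410×10^-20 J, so ΔE = (5² − 1²)E_1 = 1.538×10^-18 J.
λ = hc/ΔE = (6.63×10^-34·3.00×10^8)/1.538×10^-18 = 1.29×10^-7 m = 129 nm.

λ = 129 nm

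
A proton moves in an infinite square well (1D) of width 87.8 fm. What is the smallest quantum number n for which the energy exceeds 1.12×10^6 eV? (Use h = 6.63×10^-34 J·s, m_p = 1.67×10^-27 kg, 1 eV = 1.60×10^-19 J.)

n = 7

E_1 = h²/(8m_pL²) = 4.268×10^-15 J = 2.668×10^4 eV.
Need n² > 1.12×10^6/2.668×10^4 = 41.98, i.e. n > 6.479.
The smallest integer satisfying this is n = 7.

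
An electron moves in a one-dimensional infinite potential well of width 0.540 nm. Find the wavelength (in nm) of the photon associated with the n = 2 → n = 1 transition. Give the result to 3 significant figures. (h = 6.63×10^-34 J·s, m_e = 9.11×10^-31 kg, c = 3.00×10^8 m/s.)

λ = 321 nm

E_1 = h²/(8m_eL²) = 2.068×10^-19 J, so ΔE = (2² − 1²)E_1 = 6.204×10^-19 J.
λ = hc/ΔE = (6.63×10^-34·3.00×10^8)/6.204×10^-19 = 3.21×10^-7 m = 321 nm.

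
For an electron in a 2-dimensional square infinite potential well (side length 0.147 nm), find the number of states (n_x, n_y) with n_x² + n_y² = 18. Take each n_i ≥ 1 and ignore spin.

The level has n_x² + n_y² = 18. The ordered positive-integer solutions are (3, 3).
That gives 1 state.

degeneracy = 1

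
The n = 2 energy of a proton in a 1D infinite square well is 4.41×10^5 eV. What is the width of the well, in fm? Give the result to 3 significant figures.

L = 43.1 fm

From E_n = n²h²/(8m_pL²), L = n·h/√(8m_pE_n).
E_2 = 4.41×10^5 eV = 7.065×10^-14 J, so L = 2·6.626×10^-34/√(8·1.673×10^-27·7.065×10^-14) = 4.31×10^-14 m = 43.1 fm.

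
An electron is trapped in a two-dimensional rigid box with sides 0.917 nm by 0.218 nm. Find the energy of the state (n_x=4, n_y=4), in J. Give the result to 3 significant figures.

For a 2D rectangular well E = (h²/8m_e)·Σ n_i²/L_i² = (6.626×10^-34)²/(8·9.109×10^-31) · [4²/(0.917 nm)² + 4²/(0.218 nm)²].
Evaluating gives E = 2.14×10^-17 J.

E = 2.14×10^-17 J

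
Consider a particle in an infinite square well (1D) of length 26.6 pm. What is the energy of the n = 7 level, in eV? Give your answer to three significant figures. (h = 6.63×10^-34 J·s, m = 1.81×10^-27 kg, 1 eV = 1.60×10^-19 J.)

For an infinite well E_n = n²h²/(8mL²), so E_1 = h²/(8mL²) = (6.63×10^-34)²/(8·1.81×10^-27·(2.66×10^-11 m)²) = 4.290×10^-20 J.
Then E_7 = 7²·E_1 = 49·4.290×10^-20 J = 2.102×10^-18 J.
Converting, E_7 = 2.102×10^-18 J / (1.60×10^-19 J/eV) = 13.1 eV.

E_7 = 13.1 eV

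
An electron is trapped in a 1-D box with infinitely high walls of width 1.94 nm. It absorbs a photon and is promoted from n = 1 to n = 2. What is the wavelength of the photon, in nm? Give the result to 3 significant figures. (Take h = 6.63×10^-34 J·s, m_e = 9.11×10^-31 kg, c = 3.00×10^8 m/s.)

λ = 4.14×10^3 nm

E_1 = h²/(8m_eL²) = 1.603×10^-20 J, so ΔE = (2² − 1²)E_1 = 4.809×10^-20 J.
λ = hc/ΔE = (6.63×10^-34·3.00×10^8)/4.809×10^-20 = 4.14×10^-6 m = 4.14×10^3 nm.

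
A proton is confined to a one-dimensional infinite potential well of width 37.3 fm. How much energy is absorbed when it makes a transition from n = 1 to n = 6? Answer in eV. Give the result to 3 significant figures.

|ΔE| = 5.15×10^6 eV

E_1 = h²/(8m_pL²) = 2.358×10^-14 J.
|ΔE| = |1² − 6²|·E_1 = 35·2.358×10^-14 J = 8.253×10^-13 J = 5.15×10^6 eV.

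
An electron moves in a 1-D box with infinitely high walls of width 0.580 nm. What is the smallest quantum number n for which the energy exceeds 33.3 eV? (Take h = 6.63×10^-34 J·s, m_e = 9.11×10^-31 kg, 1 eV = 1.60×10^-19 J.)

n = 6

E_1 = h²/(8m_eL²) = 1.793×10^-19 J = 1.121 eV.
Need n² > 33.3/1.121 = 29.71, i.e. n > 5.451.
The smallest integer satisfying this is n = 6.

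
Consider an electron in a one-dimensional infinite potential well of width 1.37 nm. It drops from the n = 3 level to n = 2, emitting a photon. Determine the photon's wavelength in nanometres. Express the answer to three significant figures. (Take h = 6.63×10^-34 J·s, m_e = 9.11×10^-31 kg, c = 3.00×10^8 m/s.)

λ = 1.24×10^3 nm

E_1 = h²/(8m_eL²) = 3.213×10^-20 J, so ΔE = (3² − 2²)E_1 = 1.606×10^-19 J.
λ = hc/ΔE = (6.63×10^-34·3.00×10^8)/1.606×10^-19 = 1.24×10^-6 m = 1.24×10^3 nm.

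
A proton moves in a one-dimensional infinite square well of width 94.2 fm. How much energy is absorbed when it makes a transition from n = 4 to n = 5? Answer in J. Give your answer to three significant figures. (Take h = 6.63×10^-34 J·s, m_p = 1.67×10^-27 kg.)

|ΔE| = 3.34×10^-14 J

E_1 = h²/(8m_pL²) = 3.708×10^-15 J.
|ΔE| = |4² − 5²|·E_1 = 9·3.708×10^-15 J = 3.34×10^-14 J.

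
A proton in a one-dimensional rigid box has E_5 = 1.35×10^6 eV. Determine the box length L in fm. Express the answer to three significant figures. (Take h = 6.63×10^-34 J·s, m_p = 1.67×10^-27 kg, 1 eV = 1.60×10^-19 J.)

From E_n = n²h²/(8m_pL²), L = n·h/√(8m_pE_n).
E_5 = 1.35×10^6 eV = 2.160×10^-13 J, so L = 5·6.63×10^-34/√(8·1.67×10^-27·2.160×10^-13) = 6.17×10^-14 m = 61.7 fm.

L = 61.7 fm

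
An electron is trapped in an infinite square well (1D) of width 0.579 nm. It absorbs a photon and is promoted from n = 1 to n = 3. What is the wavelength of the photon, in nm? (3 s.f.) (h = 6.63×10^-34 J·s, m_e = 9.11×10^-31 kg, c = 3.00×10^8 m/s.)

E_1 = h²/(8m_eL²) = 1.799×10^-19 J, so ΔE = (3² − 1²)E_1 = 1.439×10^-18 J.
λ = hc/ΔE = (6.63×10^-34·3.00×10^8)/1.439×10^-18 = 1.38×10^-7 m = 138 nm.

λ = 138 nm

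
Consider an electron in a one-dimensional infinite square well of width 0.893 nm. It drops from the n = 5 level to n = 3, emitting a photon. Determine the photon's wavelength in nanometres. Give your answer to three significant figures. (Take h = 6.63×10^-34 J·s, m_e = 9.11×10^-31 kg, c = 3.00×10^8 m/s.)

E_1 = h²/(8m_eL²) = 7.563×10^-20 J, so ΔE = (5² − 3²)E_1 = 1.210×10^-18 J.
λ = hc/ΔE = (6.63×10^-34·3.00×10^8)/1.210×10^-18 = 1.64×10^-7 m = 164 nm.

λ = 164 nm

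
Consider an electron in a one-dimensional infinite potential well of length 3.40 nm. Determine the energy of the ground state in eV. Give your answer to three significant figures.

E_1 = 0.0325 eV

For an infinite well E_n = n²h²/(8m_eL²), so E_1 = h²/(8m_eL²) = (6.626×10^-34)²/(8·9.109×10^-31·(3.40×10^-9 m)²) = 5.212×10^-21 J.
Converting, E_1 = 5.212×10^-21 J / (1.602×10^-19 J/eV) = 0.0325 eV.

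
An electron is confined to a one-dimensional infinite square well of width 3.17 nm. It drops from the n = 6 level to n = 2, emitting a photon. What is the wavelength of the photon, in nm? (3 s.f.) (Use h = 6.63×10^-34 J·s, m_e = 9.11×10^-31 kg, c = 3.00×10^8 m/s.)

E_1 = h²/(8m_eL²) = 6.002×10^-21 J, so ΔE = (6² − 2²)E_1 = 1.921×10^-19 J.
λ = hc/ΔE = (6.63×10^-34·3.00×10^8)/1.921×10^-19 = 1.04×10^-6 m = 1.04×10^3 nm.

λ = 1.04×10^3 nm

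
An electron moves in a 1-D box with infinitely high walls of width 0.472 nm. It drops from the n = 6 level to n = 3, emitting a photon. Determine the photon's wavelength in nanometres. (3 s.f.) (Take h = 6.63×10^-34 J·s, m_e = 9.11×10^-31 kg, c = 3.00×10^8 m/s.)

E_1 = h²/(8m_eL²) = 2.707×10^-19 J, so ΔE = (6² − 3²)E_1 = 7.309×10^-18 J.
λ = hc/ΔE = (6.63×10^-34·3.00×10^8)/7.309×10^-18 = 2.72×10^-8 m = 27.2 nm.

λ = 27.2 nm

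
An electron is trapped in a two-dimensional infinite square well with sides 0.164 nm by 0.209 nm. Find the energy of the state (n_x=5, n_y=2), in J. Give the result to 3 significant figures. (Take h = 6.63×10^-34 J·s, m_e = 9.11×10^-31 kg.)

E = 6.16×10^-17 J

For a 2D rectangular well E = (h²/8m_e)·Σ n_i²/L_i² = (6.63×10^-34)²/(8·9.11×10^-31) · [5²/(0.164 nm)² + 2²/(0.209 nm)²].
Evaluating gives E = 6.16×10^-17 J.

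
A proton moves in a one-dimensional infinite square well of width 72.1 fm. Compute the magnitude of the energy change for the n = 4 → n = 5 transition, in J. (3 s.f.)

|ΔE| = 5.68×10^-14 J

E_1 = h²/(8m_pL²) = 6.310×10^-15 J.
|ΔE| = |4² − 5²|·E_1 = 9·6.310×10^-15 J = 5.68×10^-14 J.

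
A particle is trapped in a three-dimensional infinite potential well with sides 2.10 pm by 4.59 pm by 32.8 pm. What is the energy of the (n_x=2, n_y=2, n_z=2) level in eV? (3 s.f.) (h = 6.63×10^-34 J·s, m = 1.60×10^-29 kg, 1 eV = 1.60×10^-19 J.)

For a 3D rectangular well E = (h²/8m)·Σ n_i²/L_i² = (6.63×10^-34)²/(8·1.60×10^-29) · [2²/(2.10 pm)² + 2²/(4.59 pm)² + 2²/(32.8 pm)²].
Evaluating gives E = 3.780×10^-15 J = 2.36×10^4 eV.

E = 2.36×10^4 eV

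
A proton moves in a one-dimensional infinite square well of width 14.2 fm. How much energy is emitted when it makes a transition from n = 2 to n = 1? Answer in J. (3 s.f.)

E_1 = h²/(8m_pL²) = 1.627×10^-13 J.
|ΔE| = |2² − 1²|·E_1 = 3·1.627×10^-13 J = 4.88×10^-13 J.

|ΔE| = 4.88×10^-13 J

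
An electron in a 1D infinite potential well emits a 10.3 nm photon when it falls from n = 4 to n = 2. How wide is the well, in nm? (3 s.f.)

L = 0.194 nm

The photon carries ΔE = hc/λ = 6.626×10^-34·2.998×10^8/1.03×10^-8 m = 1.929×10^-17 J.
Since ΔE = (4² − 2²)E_1, E_1 = 1.608×10^-18 J, and L = h/√(8m_eE_1) = 1.94×10^-10 m = 0.194 nm.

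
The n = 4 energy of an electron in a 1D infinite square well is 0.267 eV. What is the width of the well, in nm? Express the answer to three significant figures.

L = 4.75 nm

From E_n = n²h²/(8m_eL²), L = n·h/√(8m_eE_n).
E_4 = 0.267 eV = 4.277×10^-20 J, so L = 4·6.626×10^-34/√(8·9.109×10^-31·4.277×10^-20) = 4.75×10^-9 m = 4.75 nm.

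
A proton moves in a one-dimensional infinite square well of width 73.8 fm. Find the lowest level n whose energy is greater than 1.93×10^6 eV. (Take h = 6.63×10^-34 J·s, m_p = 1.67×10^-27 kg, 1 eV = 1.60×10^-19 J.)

n = 8

E_1 = h²/(8m_pL²) = 6.041×10^-15 J = 3.776×10^4 eV.
Need n² > 1.93×10^6/3.776×10^4 = 51.11, i.e. n > 7.149.
The smallest integer satisfying this is n = 8.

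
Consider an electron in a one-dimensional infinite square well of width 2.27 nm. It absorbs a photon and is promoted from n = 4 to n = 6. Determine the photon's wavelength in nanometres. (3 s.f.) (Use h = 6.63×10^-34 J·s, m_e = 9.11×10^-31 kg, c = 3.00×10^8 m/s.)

E_1 = h²/(8m_eL²) = 1.170×10^-20 J, so ΔE = (6² − 4²)E_1 = 2.340×10^-19 J.
λ = hc/ΔE = (6.63×10^-34·3.00×10^8)/2.340×10^-19 = 8.50×10^-7 m = 850 nm.

λ = 850 nm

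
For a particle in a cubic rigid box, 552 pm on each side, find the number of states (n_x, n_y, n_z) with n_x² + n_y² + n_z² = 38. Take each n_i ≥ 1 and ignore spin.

degeneracy = 9

The level has n_x² + n_y² + n_z² = 38. The ordered positive-integer solutions are (1, 1, 6), (1, 6, 1), (2, 3, 5), (2, 5, 3), (3, 2, 5), (3, 5, 2), (5, 2, 3), (5, 3, 2), (6, 1, 1).
That gives 9 states.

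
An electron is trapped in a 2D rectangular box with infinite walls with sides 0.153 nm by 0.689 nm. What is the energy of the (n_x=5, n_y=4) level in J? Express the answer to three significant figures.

E = 6.64×10^-17 J

For a 2D rectangular well E = (h²/8m_e)·Σ n_i²/L_i² = (6.626×10^-34)²/(8·9.109×10^-31) · [5²/(0.153 nm)² + 4²/(0.689 nm)²].
Evaluating gives E = 6.64×10^-17 J.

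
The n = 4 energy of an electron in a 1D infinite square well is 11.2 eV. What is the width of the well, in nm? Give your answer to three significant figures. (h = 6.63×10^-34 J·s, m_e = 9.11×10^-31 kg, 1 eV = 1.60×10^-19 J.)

From E_n = n²h²/(8m_eL²), L = n·h/√(8m_eE_n).
E_4 = 11.2 eV = 1.792×10^-18 J, so L = 4·6.63×10^-34/√(8·9.11×10^-31·1.792×10^-18) = 7.34×10^-10 m = 0.734 nm.

L = 0.734 nm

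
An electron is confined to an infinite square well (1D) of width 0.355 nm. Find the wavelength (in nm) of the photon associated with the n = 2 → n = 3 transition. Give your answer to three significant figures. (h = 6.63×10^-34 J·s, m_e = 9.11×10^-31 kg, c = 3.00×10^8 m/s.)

λ = 83.1 nm

E_1 = h²/(8m_eL²) = 4.786×10^-19 J, so ΔE = (3² − 2²)E_1 = 2.393×10^-18 J.
λ = hc/ΔE = (6.63×10^-34·3.00×10^8)/2.393×10^-18 = 8.31×10^-8 m = 83.1 nm.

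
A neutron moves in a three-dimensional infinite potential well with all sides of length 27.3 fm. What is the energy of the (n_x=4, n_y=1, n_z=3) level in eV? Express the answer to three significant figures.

For a 3D rectangular well E = (h²/8m_n)·Σ n_i²/L_i² = (6.626×10^-34)²/(8·1.675×10^-27) · [4²/(27.3 fm)² + 1²/(27.3 fm)² + 3²/(27.3 fm)²].
Evaluating gives E = 1.143×10^-12 J = 7.13×10^6 eV.

E = 7.13×10^6 eV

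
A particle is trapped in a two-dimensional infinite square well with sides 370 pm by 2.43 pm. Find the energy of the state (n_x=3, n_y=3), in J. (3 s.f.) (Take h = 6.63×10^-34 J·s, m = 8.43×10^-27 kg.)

For a 2D rectangular well E = (h²/8m)·Σ n_i²/L_i² = (6.63×10^-34)²/(8·8.43×10^-27) · [3²/(370 pm)² + 3²/(2.43 pm)²].
Evaluating gives E = 9.93×10^-18 J.

E = 9.93×10^-18 J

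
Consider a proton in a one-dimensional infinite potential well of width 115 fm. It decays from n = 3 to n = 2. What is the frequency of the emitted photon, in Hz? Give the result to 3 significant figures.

f = 1.87×10^19 Hz

E_1 = h²/(8m_pL²) = 2.480×10^-15 J and ΔE = (3² − 2²)E_1 = 1.240×10^-14 J.
f = ΔE/h = 1.240×10^-14/6.626×10^-34 = 1.87×10^19 Hz.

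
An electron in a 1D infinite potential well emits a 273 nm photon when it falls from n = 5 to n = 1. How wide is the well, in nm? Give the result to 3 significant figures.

L = 1.41 nm

The photon carries ΔE = hc/λ = 6.626×10^-34·2.998×10^8/2.73×10^-7 m = 7.276×10^-19 J.
Since ΔE = (5² − 1²)E_1, E_1 = 3.032×10^-20 J, and L = h/√(8m_eE_1) = 1.41×10^-9 m = 1.41 nm.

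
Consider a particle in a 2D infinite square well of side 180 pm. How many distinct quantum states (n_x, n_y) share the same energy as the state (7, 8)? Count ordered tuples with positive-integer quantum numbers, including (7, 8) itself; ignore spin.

The level has n_x² + n_y² = 113. The ordered positive-integer solutions are (7, 8), (8, 7).
That gives 2 states.

degeneracy = 2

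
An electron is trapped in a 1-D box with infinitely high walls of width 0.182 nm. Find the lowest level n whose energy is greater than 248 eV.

n = 5

E_1 = h²/(8m_eL²) = 1.819×10^-18 J = 11.35 eV.
Need n² > 248/11.35 = 21.85, i.e. n > 4.674.
The smallest integer satisfying this is n = 5.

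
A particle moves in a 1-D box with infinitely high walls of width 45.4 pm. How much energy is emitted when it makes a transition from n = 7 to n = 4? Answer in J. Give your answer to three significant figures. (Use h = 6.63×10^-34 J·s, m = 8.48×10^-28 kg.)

|ΔE| = 1.04×10^-18 J

E_1 = h²/(8mL²) = 3.144×10^-20 J.
|ΔE| = |7² − 4²|·E_1 = 33·3.144×10^-20 J = 1.04×10^-18 J.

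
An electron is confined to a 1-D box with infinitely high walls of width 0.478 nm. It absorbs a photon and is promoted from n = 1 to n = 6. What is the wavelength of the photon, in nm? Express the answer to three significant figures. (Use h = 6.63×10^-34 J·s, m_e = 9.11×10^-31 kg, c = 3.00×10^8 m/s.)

E_1 = h²/(8m_eL²) = 2.640×10^-19 J, so ΔE = (6² − 1²)E_1 = 9.240×10^-18 J.
λ = hc/ΔE = (6.63×10^-34·3.00×10^8)/9.240×10^-18 = 2.15×10^-8 m = 21.5 nm.

λ = 21.5 nm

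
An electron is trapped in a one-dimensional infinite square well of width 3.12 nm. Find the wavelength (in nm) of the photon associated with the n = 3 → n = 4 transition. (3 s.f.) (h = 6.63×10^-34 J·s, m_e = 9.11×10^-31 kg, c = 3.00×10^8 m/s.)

λ = 4.59×10^3 nm

E_1 = h²/(8m_eL²) = 6.196×10^-21 J, so ΔE = (4² − 3²)E_1 = 4.337×10^-20 J.
λ = hc/ΔE = (6.63×10^-34·3.00×10^8)/4.337×10^-20 = 4.59×10^-6 m = 4.59×10^3 nm.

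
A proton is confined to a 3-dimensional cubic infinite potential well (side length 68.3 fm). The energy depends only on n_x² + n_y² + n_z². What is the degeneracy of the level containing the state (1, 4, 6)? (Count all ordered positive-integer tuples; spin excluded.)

The level has n_x² + n_y² + n_z² = 53. The ordered positive-integer solutions are (1, 4, 6), (1, 6, 4), (4, 1, 6), (4, 6, 1), (6, 1, 4), (6, 4, 1).
That gives 6 states.

degeneracy = 6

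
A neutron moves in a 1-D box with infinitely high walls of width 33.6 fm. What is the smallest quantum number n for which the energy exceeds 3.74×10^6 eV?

E_1 = h²/(8m_nL²) = 2.902×10^-14 J = 1.811×10^5 eV.
Need n² > 3.74×10^6/1.811×10^5 = 20.65, i.e. n > 4.544.
The smallest integer satisfying this is n = 5.

n = 5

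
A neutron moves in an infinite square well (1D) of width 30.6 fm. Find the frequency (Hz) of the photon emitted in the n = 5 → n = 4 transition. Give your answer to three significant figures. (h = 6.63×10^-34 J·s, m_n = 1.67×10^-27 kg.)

E_1 = h²/(8m_nL²) = 3.514×10^-14 J and ΔE = (5² − 4²)E_1 = 3.163×10^-13 J.
f = ΔE/h = 3.163×10^-13/6.63×10^-34 = 4.77×10^20 Hz.

f = 4.77×10^20 Hz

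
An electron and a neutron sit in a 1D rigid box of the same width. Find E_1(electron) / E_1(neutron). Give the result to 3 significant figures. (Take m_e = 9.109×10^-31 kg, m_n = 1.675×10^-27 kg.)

1.84×10^3

E_n ∝ 1/m at fixed n and L, so the ratio is m_n/m_e = 1.675×10^-27/9.109×10^-31 = 1.84×10^3.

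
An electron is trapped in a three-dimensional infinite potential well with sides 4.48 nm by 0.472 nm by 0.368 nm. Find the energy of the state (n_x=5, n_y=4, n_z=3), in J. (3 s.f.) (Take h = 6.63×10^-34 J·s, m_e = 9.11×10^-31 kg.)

E = 8.42×10^-18 J

For a 3D rectangular well E = (h²/8m_e)·Σ n_i²/L_i² = (6.63×10^-34)²/(8·9.11×10^-31) · [5²/(4.48 nm)² + 4²/(0.472 nm)² + 3²/(0.368 nm)²].
Evaluating gives E = 8.42×10^-18 J.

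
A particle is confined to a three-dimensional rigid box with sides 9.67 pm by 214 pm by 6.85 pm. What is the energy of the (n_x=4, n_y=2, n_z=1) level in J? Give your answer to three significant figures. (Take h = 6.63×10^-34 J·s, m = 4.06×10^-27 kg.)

E = 2.61×10^-18 J

For a 3D rectangular well E = (h²/8m)·Σ n_i²/L_i² = (6.63×10^-34)²/(8·4.06×10^-27) · [4²/(9.67 pm)² + 2²/(214 pm)² + 1²/(6.85 pm)²].
Evaluating gives E = 2.61×10^-18 J.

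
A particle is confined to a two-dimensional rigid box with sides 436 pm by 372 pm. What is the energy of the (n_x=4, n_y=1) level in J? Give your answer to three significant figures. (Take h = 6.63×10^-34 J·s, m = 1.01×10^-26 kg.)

For a 2D rectangular well E = (h²/8m)·Σ n_i²/L_i² = (6.63×10^-34)²/(8·1.01×10^-26) · [4²/(436 pm)² + 1²/(372 pm)²].
Evaluating gives E = 4.97×10^-22 J.

E = 4.97×10^-22 J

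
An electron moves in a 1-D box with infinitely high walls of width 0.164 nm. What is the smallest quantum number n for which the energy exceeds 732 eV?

n = 8

E_1 = h²/(8m_eL²) = 2.240×10^-18 J = 13.98 eV.
Need n² > 732/13.98 = 52.36, i.e. n > 7.236.
The smallest integer satisfying this is n = 8.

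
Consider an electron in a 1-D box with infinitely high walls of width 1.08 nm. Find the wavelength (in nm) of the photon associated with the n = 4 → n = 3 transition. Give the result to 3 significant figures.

E_1 = h²/(8m_eL²) = 5.165×10^-20 J, so ΔE = (4² − 3²)E_1 = 3.616×10^-19 J.
λ = hc/ΔE = (6.626×10^-34·2.998×10^8)/3.616×10^-19 = 5.49×10^-7 m = 549 nm.

λ = 549 nm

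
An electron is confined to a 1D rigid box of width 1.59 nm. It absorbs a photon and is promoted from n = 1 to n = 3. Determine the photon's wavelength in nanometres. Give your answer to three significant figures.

λ = 1.04×10^3 nm

E_1 = h²/(8m_eL²) = 2.383×10^-20 J, so ΔE = (3² − 1²)E_1 = 1.906×10^-19 J.
λ = hc/ΔE = (6.626×10^-34·2.998×10^8)/1.906×10^-19 = 1.04×10^-6 m = 1.04×10^3 nm.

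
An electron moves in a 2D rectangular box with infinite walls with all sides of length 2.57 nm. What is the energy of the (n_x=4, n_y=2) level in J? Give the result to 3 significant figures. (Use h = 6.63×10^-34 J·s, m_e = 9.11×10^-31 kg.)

E = 1.83×10^-19 J

For a 2D rectangular well E = (h²/8m_e)·Σ n_i²/L_i² = (6.63×10^-34)²/(8·9.11×10^-31) · [4²/(2.57 nm)² + 2²/(2.57 nm)²].
Evaluating gives E = 1.83×10^-19 J.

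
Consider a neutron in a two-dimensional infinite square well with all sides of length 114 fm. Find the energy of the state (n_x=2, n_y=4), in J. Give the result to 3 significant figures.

For a 2D rectangular well E = (h²/8m_n)·Σ n_i²/L_i² = (6.626×10^-34)²/(8·1.675×10^-27) · [2²/(114 fm)² + 4²/(114 fm)²].
Evaluating gives E = 5.04×10^-14 J.

E = 5.04×10^-14 J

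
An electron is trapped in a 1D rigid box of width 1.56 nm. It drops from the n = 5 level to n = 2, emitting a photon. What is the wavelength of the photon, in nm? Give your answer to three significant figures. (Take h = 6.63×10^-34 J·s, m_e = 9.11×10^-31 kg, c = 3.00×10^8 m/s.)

λ = 382 nm

E_1 = h²/(8m_eL²) = 2.478×10^-20 J, so ΔE = (5² − 2²)E_1 = 5.204×10^-19 J.
λ = hc/ΔE = (6.63×10^-34·3.00×10^8)/5.204×10^-19 = 3.82×10^-7 m = 382 nm.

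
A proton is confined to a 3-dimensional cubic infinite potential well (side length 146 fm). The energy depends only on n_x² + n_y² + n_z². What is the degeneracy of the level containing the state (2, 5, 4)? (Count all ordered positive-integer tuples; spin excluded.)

The level has n_x² + n_y² + n_z² = 45. The ordered positive-integer solutions are (2, 4, 5), (2, 5, 4), (4, 2, 5), (4, 5, 2), (5, 2, 4), (5, 4, 2).
That gives 6 states.

degeneracy = 6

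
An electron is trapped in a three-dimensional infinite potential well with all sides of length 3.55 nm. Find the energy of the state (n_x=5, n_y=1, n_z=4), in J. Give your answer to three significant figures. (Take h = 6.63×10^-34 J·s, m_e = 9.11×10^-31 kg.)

For a 3D rectangular well E = (h²/8m_e)·Σ n_i²/L_i² = (6.63×10^-34)²/(8·9.11×10^-31) · [5²/(3.55 nm)² + 1²/(3.55 nm)² + 4²/(3.55 nm)²].
Evaluating gives E = 2.01×10^-19 J.

E = 2.01×10^-19 J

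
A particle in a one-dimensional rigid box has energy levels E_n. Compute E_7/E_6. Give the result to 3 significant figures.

E_n ∝ n², so E_7/E_6 = 7²/6² = 49/36 = 1.36.

1.36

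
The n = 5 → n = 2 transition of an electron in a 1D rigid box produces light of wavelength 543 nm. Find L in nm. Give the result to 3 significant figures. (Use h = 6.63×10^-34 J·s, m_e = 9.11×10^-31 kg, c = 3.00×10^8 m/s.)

L = 1.86 nm

The photon carries ΔE = hc/λ = 6.63×10^-34·3.00×10^8/5.43×10^-7 m = 3.663×10^-19 J.
Since ΔE = (5² − 2²)E_1, E_1 = 1.744×10^-20 J, and L = h/√(8m_eE_1) = 1.86×10^-9 m = 1.86 nm.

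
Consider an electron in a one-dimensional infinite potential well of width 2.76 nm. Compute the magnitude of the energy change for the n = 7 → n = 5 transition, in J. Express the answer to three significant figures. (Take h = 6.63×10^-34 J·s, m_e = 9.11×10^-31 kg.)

E_1 = h²/(8m_eL²) = 7.918×10^-21 J.
|ΔE| = |7² − 5²|·E_1 = 24·7.918×10^-21 J = 1.90×10^-19 J.

|ΔE| = 1.90×10^-19 J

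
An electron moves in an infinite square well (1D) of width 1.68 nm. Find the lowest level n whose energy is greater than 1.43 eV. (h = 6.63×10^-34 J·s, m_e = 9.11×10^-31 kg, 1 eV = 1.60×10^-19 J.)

E_1 = h²/(8m_eL²) = 2.137×10^-20 J = 0.1336 eV.
Need n² > 1.43/0.1336 = 10.70, i.e. n > 3.271.
The smallest integer satisfying this is n = 4.

n = 4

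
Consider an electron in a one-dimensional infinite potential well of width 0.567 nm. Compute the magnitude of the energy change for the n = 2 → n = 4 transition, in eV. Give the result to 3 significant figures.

E_1 = h²/(8m_eL²) = 1.874×10^-19 J.
|ΔE| = |2² − 4²|·E_1 = 12·1.874×10^-19 J = 2.249×10^-18 J = 14.0 eV.

|ΔE| = 14.0 eV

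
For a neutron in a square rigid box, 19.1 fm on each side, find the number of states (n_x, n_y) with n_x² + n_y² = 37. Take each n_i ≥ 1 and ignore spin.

The level has n_x² + n_y² = 37. The ordered positive-integer solutions are (1, 6), (6, 1).
That gives 2 states.

degeneracy = 2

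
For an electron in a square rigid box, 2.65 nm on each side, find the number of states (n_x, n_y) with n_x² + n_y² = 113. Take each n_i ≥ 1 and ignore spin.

The level has n_x² + n_y² = 113. The ordered positive-integer solutions are (7, 8), (8, 7).
That gives 2 states.

degeneracy = 2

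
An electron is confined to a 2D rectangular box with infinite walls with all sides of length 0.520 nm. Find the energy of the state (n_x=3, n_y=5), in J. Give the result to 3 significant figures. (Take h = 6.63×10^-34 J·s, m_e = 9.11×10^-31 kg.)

For a 2D rectangular well E = (h²/8m_e)·Σ n_i²/L_i² = (6.63×10^-34)²/(8·9.11×10^-31) · [3²/(0.520 nm)² + 5²/(0.520 nm)²].
Evaluating gives E = 7.58×10^-18 J.

E = 7.58×10^-18 J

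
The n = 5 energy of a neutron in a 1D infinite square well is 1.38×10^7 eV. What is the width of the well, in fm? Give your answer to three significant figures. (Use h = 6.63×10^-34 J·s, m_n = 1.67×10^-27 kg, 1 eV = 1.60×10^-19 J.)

L = 19.3 fm

From E_n = n²h²/(8m_nL²), L = n·h/√(8m_nE_n).
E_5 = 1.38×10^7 eV = 2.208×10^-12 J, so L = 5·6.63×10^-34/√(8·1.67×10^-27·2.208×10^-12) = 1.93×10^-14 m = 19.3 fm.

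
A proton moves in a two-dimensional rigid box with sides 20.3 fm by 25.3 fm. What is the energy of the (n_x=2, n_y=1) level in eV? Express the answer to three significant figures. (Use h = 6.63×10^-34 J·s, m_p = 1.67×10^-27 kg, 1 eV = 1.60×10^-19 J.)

E = 2.32×10^6 eV

For a 2D rectangular well E = (h²/8m_p)·Σ n_i²/L_i² = (6.63×10^-34)²/(8·1.67×10^-27) · [2²/(20.3 fm)² + 1²/(25.3 fm)²].
Evaluating gives E = 3.708×10^-13 J = 2.32×10^6 eV.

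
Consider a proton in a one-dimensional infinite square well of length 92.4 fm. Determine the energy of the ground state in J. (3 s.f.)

E_1 = 3.84×10^-15 J

For an infinite well E_n = n²h²/(8m_pL²), so E_1 = h²/(8m_pL²) = (6.626×10^-34)²/(8·1.673×10^-27·(9.24×10^-14 m)²) = 3.842×10^-15 J.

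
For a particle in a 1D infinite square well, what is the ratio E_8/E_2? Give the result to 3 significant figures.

E_n ∝ n², so E_8/E_2 = 8²/2² = 64/4 = 16.0.

16.0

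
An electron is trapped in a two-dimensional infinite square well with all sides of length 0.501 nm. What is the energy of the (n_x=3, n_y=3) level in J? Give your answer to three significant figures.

For a 2D rectangular well E = (h²/8m_e)·Σ n_i²/L_i² = (6.626×10^-34)²/(8·9.109×10^-31) · [3²/(0.501 nm)² + 3²/(0.501 nm)²].
Evaluating gives E = 4.32×10^-18 J.

E = 4.32×10^-18 J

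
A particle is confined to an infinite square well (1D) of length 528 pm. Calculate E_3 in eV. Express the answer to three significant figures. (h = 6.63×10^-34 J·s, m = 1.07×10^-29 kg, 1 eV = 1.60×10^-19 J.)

E_3 = 1.04 eV

For an infinite well E_n = n²h²/(8mL²), so E_1 = h²/(8mL²) = (6.63×10^-34)²/(8·1.07×10^-29·(5.28×10^-10 m)²) = 1.842×10^-20 J.
Then E_3 = 3²·E_1 = 9·1.842×10^-20 J = 1.658×10^-19 J.
Converting, E_3 = 1.658×10^-19 J / (1.60×10^-19 J/eV) = 1.04 eV.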